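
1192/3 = 397 + 1/3 =397.33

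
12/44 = 3/11 = 0.27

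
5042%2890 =2152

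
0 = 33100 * 0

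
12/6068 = 3/1517 = 0.00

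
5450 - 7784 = -2334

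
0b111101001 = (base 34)ED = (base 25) JE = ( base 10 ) 489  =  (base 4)13221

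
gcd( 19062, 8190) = 18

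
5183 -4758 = 425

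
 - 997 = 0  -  997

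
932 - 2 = 930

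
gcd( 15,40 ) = 5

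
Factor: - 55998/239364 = -2^(-1)*3^1*17^1 * 109^( - 1 ) = - 51/218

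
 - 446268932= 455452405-901721337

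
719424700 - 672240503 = 47184197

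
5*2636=13180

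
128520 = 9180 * 14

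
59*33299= 1964641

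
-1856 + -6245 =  - 8101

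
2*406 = 812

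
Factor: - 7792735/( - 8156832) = 2^(  -  5 )*3^(-1 )*5^1 *29^1*223^1*241^1*84967^( - 1 ) 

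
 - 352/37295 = - 352/37295 = - 0.01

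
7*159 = 1113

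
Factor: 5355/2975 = 9/5 = 3^2*5^(- 1)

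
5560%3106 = 2454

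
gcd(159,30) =3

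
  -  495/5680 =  - 99/1136= - 0.09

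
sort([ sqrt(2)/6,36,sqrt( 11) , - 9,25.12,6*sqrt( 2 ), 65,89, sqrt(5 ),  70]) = [ - 9, sqrt( 2)/6, sqrt(5),sqrt(11 ),6*sqrt( 2),  25.12, 36,  65,70,89]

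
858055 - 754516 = 103539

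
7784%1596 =1400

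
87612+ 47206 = 134818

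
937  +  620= 1557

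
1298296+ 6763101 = 8061397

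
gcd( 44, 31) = 1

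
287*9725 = 2791075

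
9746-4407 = 5339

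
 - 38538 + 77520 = 38982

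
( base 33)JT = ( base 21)1a5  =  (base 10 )656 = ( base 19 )1FA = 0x290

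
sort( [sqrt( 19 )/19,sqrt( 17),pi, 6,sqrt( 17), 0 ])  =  [ 0 , sqrt( 19 )/19,pi, sqrt(17), sqrt (17) , 6] 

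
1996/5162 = 998/2581 = 0.39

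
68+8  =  76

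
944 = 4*236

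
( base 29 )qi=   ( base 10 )772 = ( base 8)1404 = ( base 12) 544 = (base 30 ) pm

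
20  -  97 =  - 77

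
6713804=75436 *89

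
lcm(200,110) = 2200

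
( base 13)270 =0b110101101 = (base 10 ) 429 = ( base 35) c9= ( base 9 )526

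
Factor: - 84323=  - 37^1*43^1*53^1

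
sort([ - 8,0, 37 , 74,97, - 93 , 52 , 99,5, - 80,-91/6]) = [ - 93, - 80, - 91/6, - 8, 0,5, 37,52 , 74,97 , 99 ]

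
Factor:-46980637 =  - 11^1*1879^1*2273^1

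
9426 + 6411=15837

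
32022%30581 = 1441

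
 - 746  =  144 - 890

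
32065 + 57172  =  89237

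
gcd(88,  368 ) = 8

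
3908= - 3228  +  7136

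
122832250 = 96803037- - 26029213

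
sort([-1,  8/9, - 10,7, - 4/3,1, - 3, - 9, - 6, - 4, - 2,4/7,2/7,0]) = [ -10, - 9, - 6,  -  4, - 3,-2, - 4/3, - 1, 0,2/7,4/7,8/9,1, 7 ]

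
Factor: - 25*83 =- 5^2*83^1 = -2075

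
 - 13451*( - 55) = 739805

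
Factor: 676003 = 43^1*79^1*199^1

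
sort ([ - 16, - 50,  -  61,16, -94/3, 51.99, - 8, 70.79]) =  [ -61,- 50,-94/3,  -  16, -8,16,51.99,  70.79] 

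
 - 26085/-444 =235/4=58.75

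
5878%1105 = 353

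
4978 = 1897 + 3081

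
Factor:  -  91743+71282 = -20461 = - 7^1*37^1*79^1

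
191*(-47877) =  - 9144507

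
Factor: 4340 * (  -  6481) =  - 2^2*5^1*7^1*31^1 * 6481^1 = -28127540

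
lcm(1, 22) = 22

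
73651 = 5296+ 68355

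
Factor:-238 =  - 2^1*7^1*17^1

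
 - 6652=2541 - 9193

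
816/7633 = 48/449=0.11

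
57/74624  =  57/74624 = 0.00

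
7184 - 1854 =5330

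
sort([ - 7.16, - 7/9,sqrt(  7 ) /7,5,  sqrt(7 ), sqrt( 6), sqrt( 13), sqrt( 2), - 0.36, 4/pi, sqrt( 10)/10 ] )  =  [ - 7.16, - 7/9,- 0.36,sqrt( 10) /10, sqrt( 7)/7,4/pi,sqrt(2),  sqrt(6),sqrt( 7),sqrt(  13 ), 5] 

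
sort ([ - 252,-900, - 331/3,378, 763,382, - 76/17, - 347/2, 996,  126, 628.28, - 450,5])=[-900,-450,-252, - 347/2, - 331/3,-76/17 , 5, 126,378,382,  628.28,763 , 996 ] 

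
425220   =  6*70870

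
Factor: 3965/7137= 3^( - 2)*5^1 = 5/9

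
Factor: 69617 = 43^1*1619^1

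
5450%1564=758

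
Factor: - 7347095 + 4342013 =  - 2^1*3^2*166949^1 = - 3005082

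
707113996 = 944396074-237282078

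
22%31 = 22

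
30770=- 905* (  -  34 )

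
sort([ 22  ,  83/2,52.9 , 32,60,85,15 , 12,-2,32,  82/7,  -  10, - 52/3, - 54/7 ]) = [ - 52/3,-10,  -  54/7,-2,  82/7 , 12,  15 , 22,32, 32,  83/2,52.9, 60,85]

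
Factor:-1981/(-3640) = 2^( - 3)*5^( - 1 )*13^(-1)*283^1= 283/520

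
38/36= 19/18 = 1.06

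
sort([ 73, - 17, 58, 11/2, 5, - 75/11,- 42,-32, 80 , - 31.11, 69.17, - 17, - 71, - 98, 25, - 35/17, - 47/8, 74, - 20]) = [ - 98, - 71, - 42, - 32,-31.11, - 20,  -  17, - 17, - 75/11, - 47/8, - 35/17, 5,11/2, 25,58, 69.17, 73,74,80] 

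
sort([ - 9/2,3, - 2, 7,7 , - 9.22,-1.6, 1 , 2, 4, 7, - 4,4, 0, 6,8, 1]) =[-9.22, - 9/2, - 4, -2, - 1.6, 0,  1 , 1,2,  3,4, 4,6 , 7, 7,7,8] 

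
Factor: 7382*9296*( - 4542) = -311685993024 = -2^6*3^1*7^1*83^1*757^1* 3691^1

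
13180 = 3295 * 4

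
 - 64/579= - 64/579=- 0.11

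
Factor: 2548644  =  2^2 * 3^1*7^1*30341^1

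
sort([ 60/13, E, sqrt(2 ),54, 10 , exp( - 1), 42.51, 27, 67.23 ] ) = [ exp(-1 ) , sqrt( 2),  E, 60/13, 10 , 27, 42.51, 54,67.23 ] 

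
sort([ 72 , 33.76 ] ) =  [33.76,72 ] 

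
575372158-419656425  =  155715733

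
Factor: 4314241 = 4314241^1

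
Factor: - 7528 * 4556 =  - 2^5 * 17^1*67^1 * 941^1= - 34297568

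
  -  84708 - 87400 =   -  172108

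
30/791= 30/791  =  0.04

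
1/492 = 1/492 = 0.00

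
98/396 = 49/198 = 0.25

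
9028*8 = 72224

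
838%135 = 28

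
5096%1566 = 398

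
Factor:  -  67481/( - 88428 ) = 2^(  -  2) * 3^( - 1 )*7369^( - 1) * 67481^1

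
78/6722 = 39/3361 = 0.01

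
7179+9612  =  16791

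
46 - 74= -28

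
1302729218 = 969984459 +332744759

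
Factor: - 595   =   - 5^1*7^1*17^1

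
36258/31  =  1169+19/31 = 1169.61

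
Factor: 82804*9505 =787052020 = 2^2*5^1 * 127^1 * 163^1*1901^1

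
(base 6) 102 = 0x26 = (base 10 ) 38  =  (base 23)1f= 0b100110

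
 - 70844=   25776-96620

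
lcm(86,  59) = 5074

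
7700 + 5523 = 13223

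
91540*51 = 4668540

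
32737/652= 50+137/652 = 50.21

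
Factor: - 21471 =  - 3^1*17^1*421^1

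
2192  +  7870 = 10062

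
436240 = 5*87248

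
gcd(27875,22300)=5575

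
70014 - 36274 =33740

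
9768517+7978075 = 17746592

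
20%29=20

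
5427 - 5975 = -548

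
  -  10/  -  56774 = 5/28387 = 0.00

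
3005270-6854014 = -3848744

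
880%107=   24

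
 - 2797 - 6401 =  - 9198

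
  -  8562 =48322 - 56884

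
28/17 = 1 + 11/17 = 1.65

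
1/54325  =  1/54325 = 0.00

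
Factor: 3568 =2^4*223^1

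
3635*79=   287165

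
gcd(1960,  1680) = 280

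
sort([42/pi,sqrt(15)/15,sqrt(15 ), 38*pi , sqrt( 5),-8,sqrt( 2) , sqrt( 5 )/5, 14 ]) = [  -  8,sqrt(15 )/15, sqrt(5)/5,sqrt(2),sqrt( 5),sqrt( 15), 42/pi,14,38*pi]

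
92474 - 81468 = 11006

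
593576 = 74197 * 8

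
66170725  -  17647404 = 48523321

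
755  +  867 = 1622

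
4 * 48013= 192052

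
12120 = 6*2020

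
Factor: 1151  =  1151^1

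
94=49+45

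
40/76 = 10/19 = 0.53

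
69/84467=69/84467 =0.00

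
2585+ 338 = 2923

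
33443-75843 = -42400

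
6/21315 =2/7105 = 0.00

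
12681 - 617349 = - 604668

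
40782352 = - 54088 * ( - 754 ) 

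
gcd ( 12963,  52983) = 87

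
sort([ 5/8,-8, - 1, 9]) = [ - 8, - 1 , 5/8,9 ]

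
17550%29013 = 17550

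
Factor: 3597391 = 7^1 * 131^1*3923^1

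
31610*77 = 2433970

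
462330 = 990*467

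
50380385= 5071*9935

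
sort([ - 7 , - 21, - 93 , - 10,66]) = [ - 93, - 21, - 10,-7,66]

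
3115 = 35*89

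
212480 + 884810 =1097290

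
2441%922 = 597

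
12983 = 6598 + 6385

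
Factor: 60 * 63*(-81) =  - 2^2*3^7*5^1*7^1 = -306180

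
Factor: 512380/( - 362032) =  - 685/484 = - 2^( - 2)*5^1*11^(-2 )*137^1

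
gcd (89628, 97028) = 4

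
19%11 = 8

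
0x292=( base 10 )658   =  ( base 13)3B8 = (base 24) 13A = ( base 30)LS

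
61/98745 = 61/98745=0.00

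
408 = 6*68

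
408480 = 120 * 3404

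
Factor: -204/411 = - 2^2 * 17^1 * 137^( - 1 ) = - 68/137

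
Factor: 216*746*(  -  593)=-95553648=- 2^4*3^3*373^1*593^1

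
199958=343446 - 143488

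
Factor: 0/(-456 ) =0^1 = 0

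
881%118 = 55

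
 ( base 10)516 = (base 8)1004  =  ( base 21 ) 13C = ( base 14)28C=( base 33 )fl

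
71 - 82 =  - 11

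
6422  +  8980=15402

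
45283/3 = 45283/3 = 15094.33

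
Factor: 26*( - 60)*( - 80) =2^7* 3^1*5^2*13^1 = 124800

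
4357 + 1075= 5432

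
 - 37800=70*( - 540) 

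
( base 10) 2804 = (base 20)704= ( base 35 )2a4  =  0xAF4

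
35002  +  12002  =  47004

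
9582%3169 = 75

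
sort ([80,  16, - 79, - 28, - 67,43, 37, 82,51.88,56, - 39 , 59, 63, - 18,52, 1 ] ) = [ - 79, - 67, - 39, - 28,- 18, 1,16,37,43, 51.88,52 , 56,59,63,80, 82]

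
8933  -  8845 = 88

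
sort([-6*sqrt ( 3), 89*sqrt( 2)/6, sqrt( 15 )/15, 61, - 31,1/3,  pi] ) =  [  -  31, - 6*sqrt( 3), sqrt (15 )/15, 1/3, pi, 89 * sqrt( 2) /6,61]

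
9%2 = 1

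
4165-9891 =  - 5726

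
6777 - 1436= 5341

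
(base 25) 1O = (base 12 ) 41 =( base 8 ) 61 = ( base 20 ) 29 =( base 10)49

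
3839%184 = 159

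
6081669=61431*99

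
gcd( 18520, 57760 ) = 40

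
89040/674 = 44520/337 = 132.11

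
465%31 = 0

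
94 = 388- 294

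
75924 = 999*76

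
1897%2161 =1897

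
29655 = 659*45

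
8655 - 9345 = - 690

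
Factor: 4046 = 2^1 * 7^1 * 17^2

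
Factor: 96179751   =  3^3*829^1*4297^1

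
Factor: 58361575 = 5^2*2334463^1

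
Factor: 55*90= 4950 = 2^1*3^2 * 5^2*11^1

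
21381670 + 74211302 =95592972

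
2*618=1236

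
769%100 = 69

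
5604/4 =1401 = 1401.00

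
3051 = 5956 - 2905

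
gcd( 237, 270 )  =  3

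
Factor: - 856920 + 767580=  - 2^2 *3^1*5^1*1489^1 = - 89340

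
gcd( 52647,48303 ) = 3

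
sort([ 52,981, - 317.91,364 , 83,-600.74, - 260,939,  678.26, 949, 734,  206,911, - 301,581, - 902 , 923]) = [ - 902,- 600.74, - 317.91, - 301 , - 260, 52, 83,206, 364,581,678.26, 734, 911,923, 939 , 949 , 981]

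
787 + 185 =972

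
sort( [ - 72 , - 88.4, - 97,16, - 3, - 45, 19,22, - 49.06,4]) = [-97, - 88.4,-72, - 49.06, - 45, - 3,4, 16 , 19 , 22 ]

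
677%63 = 47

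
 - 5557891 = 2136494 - 7694385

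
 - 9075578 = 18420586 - 27496164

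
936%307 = 15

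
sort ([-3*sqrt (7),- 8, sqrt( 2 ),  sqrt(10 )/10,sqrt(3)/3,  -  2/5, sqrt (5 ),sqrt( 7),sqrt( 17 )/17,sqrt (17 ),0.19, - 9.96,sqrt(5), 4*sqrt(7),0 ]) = [ -9.96, - 8, - 3*sqrt( 7), - 2/5,  0,  0.19,sqrt( 17)/17,sqrt(10)/10,  sqrt( 3)/3,sqrt( 2), sqrt( 5),sqrt( 5),sqrt (7 ),sqrt( 17),4*sqrt( 7)]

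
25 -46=  -  21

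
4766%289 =142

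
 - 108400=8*( - 13550)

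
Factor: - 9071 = - 47^1 * 193^1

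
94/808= 47/404 = 0.12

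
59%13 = 7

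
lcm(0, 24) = 0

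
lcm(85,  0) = 0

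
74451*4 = 297804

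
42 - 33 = 9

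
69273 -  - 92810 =162083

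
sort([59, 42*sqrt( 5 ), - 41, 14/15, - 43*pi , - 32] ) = [ - 43*pi,  -  41,-32, 14/15, 59,  42*sqrt(5 )]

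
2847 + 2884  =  5731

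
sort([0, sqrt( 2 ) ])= [ 0,sqrt( 2)]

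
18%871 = 18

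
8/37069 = 8/37069 = 0.00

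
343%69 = 67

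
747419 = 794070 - 46651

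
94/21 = 4 + 10/21  =  4.48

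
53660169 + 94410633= 148070802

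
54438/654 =83 + 26/109 = 83.24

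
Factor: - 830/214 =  - 415/107=- 5^1*83^1*107^(-1) 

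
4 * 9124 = 36496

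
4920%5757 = 4920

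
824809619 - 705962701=118846918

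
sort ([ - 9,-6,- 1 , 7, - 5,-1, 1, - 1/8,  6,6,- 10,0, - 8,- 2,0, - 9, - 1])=[  -  10 , - 9, - 9, - 8, - 6, - 5,-2, - 1,  -  1,-1,  -  1/8,0,  0,1,6,6,7] 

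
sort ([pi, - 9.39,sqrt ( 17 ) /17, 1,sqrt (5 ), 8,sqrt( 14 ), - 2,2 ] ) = [ - 9.39, - 2,sqrt(17)/17, 1,2,sqrt( 5 ) , pi,sqrt( 14),8 ]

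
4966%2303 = 360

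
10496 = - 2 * ( - 5248 )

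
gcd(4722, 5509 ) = 787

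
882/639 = 1 + 27/71 = 1.38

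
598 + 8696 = 9294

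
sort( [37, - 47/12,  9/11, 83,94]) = [ - 47/12, 9/11,37,83,94]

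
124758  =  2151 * 58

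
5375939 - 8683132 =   -  3307193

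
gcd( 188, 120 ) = 4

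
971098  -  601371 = 369727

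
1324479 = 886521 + 437958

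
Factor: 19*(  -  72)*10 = -13680 =- 2^4* 3^2 * 5^1*19^1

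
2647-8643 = -5996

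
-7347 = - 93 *79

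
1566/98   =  783/49 = 15.98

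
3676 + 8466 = 12142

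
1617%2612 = 1617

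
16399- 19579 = -3180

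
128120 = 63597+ 64523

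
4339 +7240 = 11579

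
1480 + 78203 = 79683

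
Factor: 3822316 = 2^2*29^1*83^1*397^1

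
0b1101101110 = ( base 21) 1kh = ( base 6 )4022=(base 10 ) 878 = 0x36E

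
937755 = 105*8931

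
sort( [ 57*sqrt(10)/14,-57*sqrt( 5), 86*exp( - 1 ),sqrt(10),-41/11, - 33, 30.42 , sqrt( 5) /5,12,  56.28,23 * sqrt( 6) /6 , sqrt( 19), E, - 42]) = [ - 57*sqrt( 5) , - 42, - 33,-41/11,sqrt( 5 ) /5,  E,sqrt(10 ),sqrt(19),23*sqrt(6)/6 , 12  ,  57* sqrt(10 )/14,30.42,86*exp ( - 1 ),  56.28 ]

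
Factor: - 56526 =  - 2^1*3^1*9421^1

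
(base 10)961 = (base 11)7A4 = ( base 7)2542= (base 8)1701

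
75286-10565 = 64721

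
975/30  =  65/2  =  32.50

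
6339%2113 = 0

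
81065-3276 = 77789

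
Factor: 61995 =3^1*5^1*4133^1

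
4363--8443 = 12806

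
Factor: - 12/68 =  - 3^1*17^( - 1 ) = - 3/17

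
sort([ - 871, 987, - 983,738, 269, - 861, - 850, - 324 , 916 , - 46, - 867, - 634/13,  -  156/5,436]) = [-983, - 871, - 867, - 861 , - 850,  -  324, - 634/13, - 46, - 156/5,269,436, 738, 916, 987 ] 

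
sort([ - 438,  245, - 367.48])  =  [ - 438, - 367.48, 245] 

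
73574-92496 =- 18922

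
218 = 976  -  758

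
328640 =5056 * 65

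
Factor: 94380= 2^2*3^1*5^1*11^2*13^1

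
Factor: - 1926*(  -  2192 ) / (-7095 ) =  - 2^5*3^1*5^( -1 )*11^( - 1)*43^(-1)*107^1*137^1 = - 1407264/2365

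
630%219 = 192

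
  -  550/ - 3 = 550/3= 183.33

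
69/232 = 69/232 = 0.30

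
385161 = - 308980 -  - 694141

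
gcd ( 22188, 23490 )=6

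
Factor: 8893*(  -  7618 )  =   - 2^1*13^1 * 293^1*8893^1 = -67746874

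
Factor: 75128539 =75128539^1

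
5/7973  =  5/7973=0.00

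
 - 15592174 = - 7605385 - 7986789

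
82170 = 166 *495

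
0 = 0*56801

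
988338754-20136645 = 968202109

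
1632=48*34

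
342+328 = 670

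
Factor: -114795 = -3^2 *5^1*2551^1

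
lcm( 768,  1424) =68352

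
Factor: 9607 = 13^1*739^1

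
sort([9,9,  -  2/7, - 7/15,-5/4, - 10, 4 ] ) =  [-10,-5/4,-7/15, - 2/7, 4,  9, 9]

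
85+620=705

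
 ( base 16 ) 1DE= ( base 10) 478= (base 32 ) eu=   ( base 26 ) ia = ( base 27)HJ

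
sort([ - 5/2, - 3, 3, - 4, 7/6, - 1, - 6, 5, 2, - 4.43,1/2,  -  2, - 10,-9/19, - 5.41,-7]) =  [ - 10,-7, - 6, - 5.41,-4.43, -4, - 3, - 5/2, - 2,-1, - 9/19,1/2,7/6,  2,  3 , 5]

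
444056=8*55507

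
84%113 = 84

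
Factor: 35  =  5^1*7^1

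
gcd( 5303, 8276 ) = 1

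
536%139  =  119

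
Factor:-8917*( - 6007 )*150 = 2^1*3^1*5^2*37^1 * 241^1 * 6007^1=8034662850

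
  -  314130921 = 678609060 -992739981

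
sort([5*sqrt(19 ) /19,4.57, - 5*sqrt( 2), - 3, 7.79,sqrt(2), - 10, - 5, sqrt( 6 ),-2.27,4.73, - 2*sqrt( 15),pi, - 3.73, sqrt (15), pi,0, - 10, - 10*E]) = [ - 10*E, - 10, - 10, - 2*sqrt( 15), - 5 * sqrt( 2 ), -5  , - 3.73, - 3, - 2.27, 0,  5*sqrt ( 19 ) /19,sqrt(2 ),sqrt( 6 ),pi,pi, sqrt(15),4.57,4.73,7.79]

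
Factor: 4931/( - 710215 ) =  - 5^ ( - 1)*11^( - 1 )*37^(-1 )*349^( - 1)*4931^1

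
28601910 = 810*35311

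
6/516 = 1/86 =0.01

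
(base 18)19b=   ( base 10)497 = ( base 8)761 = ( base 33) F2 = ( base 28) HL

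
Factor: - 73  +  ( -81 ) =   -  154   =  - 2^1*7^1*11^1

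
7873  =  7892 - 19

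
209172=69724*3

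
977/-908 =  - 2+839/908 = -1.08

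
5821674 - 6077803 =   -  256129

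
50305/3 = 16768 + 1/3 =16768.33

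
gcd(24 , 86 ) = 2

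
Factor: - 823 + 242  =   - 7^1*83^1=- 581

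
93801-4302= 89499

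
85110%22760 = 16830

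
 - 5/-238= 5/238 = 0.02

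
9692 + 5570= 15262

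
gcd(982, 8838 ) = 982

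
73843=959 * 77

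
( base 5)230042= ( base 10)8147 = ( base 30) 91h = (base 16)1fd3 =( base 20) 1077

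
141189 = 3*47063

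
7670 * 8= 61360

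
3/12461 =3/12461 = 0.00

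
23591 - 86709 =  - 63118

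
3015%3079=3015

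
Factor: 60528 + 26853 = 87381 =3^2*7^1*19^1 * 73^1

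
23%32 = 23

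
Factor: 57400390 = 2^1*5^1*61^1*94099^1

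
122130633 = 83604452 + 38526181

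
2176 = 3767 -1591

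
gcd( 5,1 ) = 1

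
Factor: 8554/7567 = 26/23=2^1*13^1 *23^(  -  1) 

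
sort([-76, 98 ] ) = [ - 76,98]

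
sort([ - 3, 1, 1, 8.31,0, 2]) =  [-3, 0, 1, 1, 2, 8.31 ] 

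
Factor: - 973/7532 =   -  2^( - 2)*139^1*269^( - 1) = -139/1076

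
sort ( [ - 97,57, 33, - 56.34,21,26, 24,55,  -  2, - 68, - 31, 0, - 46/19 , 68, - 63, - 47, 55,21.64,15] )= [ - 97,-68, - 63, - 56.34, - 47 , - 31, - 46/19 , - 2,0, 15, 21, 21.64, 24,26, 33,55,55,57,68] 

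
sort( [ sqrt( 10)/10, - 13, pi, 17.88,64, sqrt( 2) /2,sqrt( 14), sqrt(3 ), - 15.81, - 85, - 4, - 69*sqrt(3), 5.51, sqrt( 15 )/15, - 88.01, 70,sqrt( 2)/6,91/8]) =[ - 69 * sqrt(3), - 88.01, - 85, - 15.81, - 13, - 4, sqrt ( 2 )/6, sqrt ( 15)/15,sqrt ( 10 ) /10, sqrt(2)/2,  sqrt(3),pi, sqrt ( 14 ), 5.51, 91/8, 17.88, 64, 70]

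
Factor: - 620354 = -2^1*7^1 *73^1*607^1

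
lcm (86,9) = 774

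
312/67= 4 + 44/67 =4.66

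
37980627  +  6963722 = 44944349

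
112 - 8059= - 7947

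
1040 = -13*( - 80)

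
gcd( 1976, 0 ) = 1976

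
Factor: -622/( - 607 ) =2^1*311^1*607^ ( - 1) 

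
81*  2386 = 193266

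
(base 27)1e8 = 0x45B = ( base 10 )1115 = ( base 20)2ff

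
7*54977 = 384839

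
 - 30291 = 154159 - 184450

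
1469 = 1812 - 343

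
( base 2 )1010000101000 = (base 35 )47F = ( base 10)5160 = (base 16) 1428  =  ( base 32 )518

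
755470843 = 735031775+20439068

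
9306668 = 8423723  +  882945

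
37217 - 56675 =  - 19458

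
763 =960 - 197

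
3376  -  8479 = - 5103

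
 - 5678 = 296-5974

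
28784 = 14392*2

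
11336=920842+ - 909506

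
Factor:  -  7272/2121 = -2^3*3^1*7^(-1)=-24/7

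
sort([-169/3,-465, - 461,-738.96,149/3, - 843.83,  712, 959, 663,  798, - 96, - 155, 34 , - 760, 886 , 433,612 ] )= [ - 843.83, - 760, - 738.96,-465, - 461, - 155,- 96 ,  -  169/3,  34,149/3,433,612,663,712,798,  886,  959] 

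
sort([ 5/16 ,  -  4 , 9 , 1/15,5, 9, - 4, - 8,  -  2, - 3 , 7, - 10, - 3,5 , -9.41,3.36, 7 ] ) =[ - 10, - 9.41, - 8, - 4, - 4,-3, -3 , - 2,1/15,5/16 , 3.36, 5 , 5,7,7,  9,9] 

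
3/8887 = 3/8887 = 0.00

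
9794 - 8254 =1540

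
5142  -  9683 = -4541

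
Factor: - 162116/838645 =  - 2^2*5^( - 1 )*40529^1 * 167729^( - 1)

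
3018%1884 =1134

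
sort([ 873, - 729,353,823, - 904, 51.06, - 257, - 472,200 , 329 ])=[ - 904, -729,- 472, - 257, 51.06, 200,329, 353,823, 873]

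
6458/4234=3229/2117 = 1.53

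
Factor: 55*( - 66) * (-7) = 25410 = 2^1*3^1*5^1*7^1*11^2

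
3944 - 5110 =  - 1166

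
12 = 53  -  41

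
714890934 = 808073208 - 93182274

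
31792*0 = 0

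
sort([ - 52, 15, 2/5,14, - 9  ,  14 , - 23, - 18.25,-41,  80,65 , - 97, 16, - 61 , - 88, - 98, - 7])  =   [ - 98,-97, - 88, - 61,-52, - 41, - 23,-18.25 , -9,-7 , 2/5,  14,  14,15,16, 65,80]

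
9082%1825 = 1782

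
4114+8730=12844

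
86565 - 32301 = 54264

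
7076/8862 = 3538/4431= 0.80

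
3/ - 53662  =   - 3/53662 = - 0.00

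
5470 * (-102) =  - 557940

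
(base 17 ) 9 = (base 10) 9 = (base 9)10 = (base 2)1001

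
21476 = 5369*4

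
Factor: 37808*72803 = 2752535824=2^4*17^1*47^1*139^1 * 1549^1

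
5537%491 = 136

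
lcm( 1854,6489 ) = 12978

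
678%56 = 6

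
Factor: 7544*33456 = 252392064 = 2^7*3^1 *17^1*23^1*41^2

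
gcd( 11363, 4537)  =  1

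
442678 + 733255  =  1175933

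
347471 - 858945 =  - 511474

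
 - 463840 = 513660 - 977500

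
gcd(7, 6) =1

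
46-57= - 11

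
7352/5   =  1470 + 2/5 = 1470.40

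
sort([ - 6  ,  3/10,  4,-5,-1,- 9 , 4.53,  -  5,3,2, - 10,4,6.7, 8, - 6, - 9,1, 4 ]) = [ - 10, - 9, - 9, - 6 , - 6, - 5, - 5, - 1,3/10, 1 , 2 , 3, 4,  4,4, 4.53, 6.7,8 ]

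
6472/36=1618/9 = 179.78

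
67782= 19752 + 48030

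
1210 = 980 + 230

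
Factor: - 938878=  - 2^1*469439^1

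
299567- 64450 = 235117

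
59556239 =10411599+49144640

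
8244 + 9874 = 18118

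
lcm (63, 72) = 504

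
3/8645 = 3/8645 = 0.00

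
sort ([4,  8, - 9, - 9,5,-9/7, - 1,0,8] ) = [ - 9, -9,-9/7,  -  1, 0, 4, 5, 8,8]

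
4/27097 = 4/27097 = 0.00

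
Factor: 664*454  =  301456 = 2^4*83^1*227^1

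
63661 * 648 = 41252328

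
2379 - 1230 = 1149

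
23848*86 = 2050928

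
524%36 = 20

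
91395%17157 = 5610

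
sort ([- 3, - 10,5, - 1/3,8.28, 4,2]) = [ - 10,-3, -1/3,2,4,5,8.28 ] 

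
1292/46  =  646/23 = 28.09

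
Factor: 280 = 2^3*5^1*7^1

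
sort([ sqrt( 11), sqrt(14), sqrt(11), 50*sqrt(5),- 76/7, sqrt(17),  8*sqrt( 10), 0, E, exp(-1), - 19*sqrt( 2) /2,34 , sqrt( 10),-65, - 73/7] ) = [-65, - 19*sqrt(2)/2, - 76/7,-73/7,0,exp(-1),E,sqrt(10),  sqrt( 11 ), sqrt(11) , sqrt( 14), sqrt(17 ), 8*sqrt(10),34,50*sqrt(5)]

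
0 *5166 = 0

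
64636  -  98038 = -33402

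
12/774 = 2/129 =0.02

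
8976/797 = 11 + 209/797 = 11.26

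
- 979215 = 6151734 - 7130949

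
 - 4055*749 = - 3037195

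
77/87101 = 11/12443 = 0.00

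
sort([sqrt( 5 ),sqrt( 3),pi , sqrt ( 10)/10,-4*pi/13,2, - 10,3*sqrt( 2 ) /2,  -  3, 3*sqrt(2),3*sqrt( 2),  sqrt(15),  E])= [ - 10 , - 3, - 4*pi/13, sqrt(10) /10,  sqrt( 3), 2,  3*sqrt(2) /2 , sqrt( 5 ) , E, pi, sqrt(15 ),  3*sqrt ( 2 ),3 * sqrt ( 2 )] 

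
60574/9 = 6730  +  4/9 = 6730.44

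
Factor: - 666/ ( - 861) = 222/287= 2^1  *  3^1 * 7^( - 1)*37^1*41^( - 1) 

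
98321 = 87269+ 11052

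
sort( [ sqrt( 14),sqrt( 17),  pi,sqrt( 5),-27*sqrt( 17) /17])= [ - 27*sqrt ( 17)/17 , sqrt( 5), pi,sqrt( 14),sqrt(17)]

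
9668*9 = 87012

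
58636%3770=2086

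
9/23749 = 9/23749 = 0.00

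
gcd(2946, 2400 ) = 6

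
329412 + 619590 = 949002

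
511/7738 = 7/106 =0.07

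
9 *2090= 18810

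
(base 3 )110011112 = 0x22a6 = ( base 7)34601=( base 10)8870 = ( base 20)123A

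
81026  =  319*254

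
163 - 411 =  - 248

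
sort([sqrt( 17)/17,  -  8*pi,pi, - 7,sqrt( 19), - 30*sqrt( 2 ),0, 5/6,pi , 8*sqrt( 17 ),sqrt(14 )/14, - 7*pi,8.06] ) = [ - 30 * sqrt( 2), - 8*pi, - 7*pi, - 7, 0, sqrt( 17 )/17,  sqrt( 14)/14  ,  5/6, pi, pi, sqrt( 19),8.06, 8 * sqrt( 17)]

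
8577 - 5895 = 2682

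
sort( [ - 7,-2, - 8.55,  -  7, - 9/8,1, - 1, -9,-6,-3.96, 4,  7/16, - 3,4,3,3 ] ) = [ - 9, -8.55 , - 7, - 7 , - 6, - 3.96, - 3, - 2,  -  9/8,- 1,  7/16, 1,3,3, 4,4]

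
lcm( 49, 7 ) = 49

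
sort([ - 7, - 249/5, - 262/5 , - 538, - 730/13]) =[ - 538 , - 730/13, - 262/5,  -  249/5,-7 ]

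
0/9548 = 0 = 0.00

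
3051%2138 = 913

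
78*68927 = 5376306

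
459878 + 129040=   588918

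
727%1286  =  727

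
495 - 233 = 262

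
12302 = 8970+3332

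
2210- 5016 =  - 2806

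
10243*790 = 8091970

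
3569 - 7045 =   -  3476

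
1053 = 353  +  700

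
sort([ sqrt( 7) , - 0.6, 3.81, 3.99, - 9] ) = [ - 9, - 0.6, sqrt(7), 3.81,  3.99]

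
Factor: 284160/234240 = 74/61 = 2^1*37^1*61^( - 1) 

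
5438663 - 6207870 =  - 769207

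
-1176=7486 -8662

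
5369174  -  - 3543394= 8912568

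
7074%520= 314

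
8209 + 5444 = 13653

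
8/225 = 8/225 = 0.04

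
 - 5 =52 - 57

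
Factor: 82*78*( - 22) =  - 2^3*3^1 * 11^1*13^1*41^1 = - 140712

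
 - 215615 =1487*( - 145 )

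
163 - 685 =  - 522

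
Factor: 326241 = 3^3* 43^1*281^1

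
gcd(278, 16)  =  2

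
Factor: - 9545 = - 5^1*23^1*83^1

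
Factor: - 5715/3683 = -45/29=- 3^2*5^1*29^( - 1)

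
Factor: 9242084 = 2^2*17^1  *  135913^1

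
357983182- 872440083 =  - 514456901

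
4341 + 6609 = 10950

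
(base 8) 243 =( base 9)201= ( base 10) 163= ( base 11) 139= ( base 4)2203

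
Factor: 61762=2^1*30881^1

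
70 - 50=20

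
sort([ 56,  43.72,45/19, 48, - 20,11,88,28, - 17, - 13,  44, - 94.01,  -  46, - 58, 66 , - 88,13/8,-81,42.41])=[- 94.01, - 88, - 81, - 58, - 46,-20,  -  17, -13, 13/8, 45/19, 11, 28, 42.41 , 43.72,44,48 , 56,66,88]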